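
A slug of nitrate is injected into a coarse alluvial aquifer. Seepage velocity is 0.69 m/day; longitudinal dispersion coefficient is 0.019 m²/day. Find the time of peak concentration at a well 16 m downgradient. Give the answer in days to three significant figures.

For the 1D instantaneous-source solution, setting ∂C/∂t = 0 at fixed x gives v²t² + 2Dt − x² = 0, so t = (√(D² + v²x²) − D)/v².
√(D² + v²x²) = √(0.019² + 0.69² × 16²) = 11.04; v² = 0.4761.
t = (11.04 − 0.019)/0.4761 = 23.1 days (vs. the pure-advection estimate x/v = 23.2 d).

23.1 days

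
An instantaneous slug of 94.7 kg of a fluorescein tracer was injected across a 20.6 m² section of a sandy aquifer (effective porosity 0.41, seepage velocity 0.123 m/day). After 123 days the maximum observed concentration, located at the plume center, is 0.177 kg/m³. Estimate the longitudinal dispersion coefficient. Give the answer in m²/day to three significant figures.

2.60 m²/day

At the plume center C_max = M/(n_e·A·√(4πDt)), so D = M²/(4πt·(n_e·A·C_max)²).
n_e·A·C_max = 0.41 × 20.6 × 0.177 = 1.495 kg/m.
D = 94.7²/(4π × 123 × 1.495²) = 2.60 m²/day.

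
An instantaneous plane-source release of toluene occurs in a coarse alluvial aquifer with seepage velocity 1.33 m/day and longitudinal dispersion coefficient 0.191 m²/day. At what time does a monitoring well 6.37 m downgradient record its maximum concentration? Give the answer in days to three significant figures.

For the 1D instantaneous-source solution, setting ∂C/∂t = 0 at fixed x gives v²t² + 2Dt − x² = 0, so t = (√(D² + v²x²) − D)/v².
√(D² + v²x²) = √(0.191² + 1.33² × 6.37²) = 8.474; v² = 1.7689.
t = (8.474 − 0.191)/1.7689 = 4.68 days (vs. the pure-advection estimate x/v = 4.79 d).

4.68 days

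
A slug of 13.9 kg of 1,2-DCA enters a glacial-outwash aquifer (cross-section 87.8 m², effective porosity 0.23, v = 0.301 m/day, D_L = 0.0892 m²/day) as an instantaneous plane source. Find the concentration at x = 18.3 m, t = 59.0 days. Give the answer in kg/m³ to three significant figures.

0.0835 kg/m³

For an instantaneous plane source, C(x,t) = M/(n_e·A·√(4πDt)) · exp(−(x−vt)²/(4Dt)), with n_e·A the pore (flow) area.
Plume center vt = 0.301 × 59.0 = 17.759 m, so the well at 18.3 m is 0.541 m downgradient of the peak.
√(4πDt) = 8.132 m, giving peak height M/(n_e·A·√(4πDt)) = 13.9/(0.23 × 87.8 × 8.132) = 0.08464 kg/m³.
(x−vt)²/(4Dt) = (0.541)²/(4 × 0.0892 × 59.0) = 0.01390; exp(−0.01390) = 0.9862.
C = 0.08464 × 0.9862 = 0.0835 kg/m³.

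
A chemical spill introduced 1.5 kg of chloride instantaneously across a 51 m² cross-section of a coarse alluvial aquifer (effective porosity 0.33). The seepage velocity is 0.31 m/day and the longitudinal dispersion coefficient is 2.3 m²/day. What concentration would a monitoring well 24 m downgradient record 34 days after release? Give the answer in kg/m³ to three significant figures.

0.00159 kg/m³

For an instantaneous plane source, C(x,t) = M/(n_e·A·√(4πDt)) · exp(−(x−vt)²/(4Dt)), with n_e·A the pore (flow) area.
Plume center vt = 0.31 × 34 = 10.54 m, so the well at 24 m is 13.46 m downgradient of the peak.
√(4πDt) = 31.35 m, giving peak height M/(n_e·A·√(4πDt)) = 1.5/(0.33 × 51 × 31.35) = 0.002843 kg/m³.
(x−vt)²/(4Dt) = (13.46)²/(4 × 2.3 × 34) = 0.5792; exp(−0.5792) = 0.5603.
C = 0.002843 × 0.5603 = 0.00159 kg/m³.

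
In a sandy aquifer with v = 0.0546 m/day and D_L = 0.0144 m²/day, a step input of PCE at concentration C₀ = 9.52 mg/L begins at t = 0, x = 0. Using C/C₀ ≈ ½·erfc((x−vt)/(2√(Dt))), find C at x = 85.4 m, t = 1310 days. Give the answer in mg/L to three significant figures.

0.114 mg/L

For a continuous step input, C/C₀ ≈ ½·erfc((x−vt)/(2√(Dt))).
vt = 0.0546 × 1310 = 71.526 m and 2√(Dt) = 2√(0.0144 × 1310) = 8.687 m.
Argument (x−vt)/(2√(Dt)) = (85.4 − 71.526)/8.687 = 1.597; ½·erfc(1.597) = 0.01196.
C = 9.52 × 0.01196 = 0.114 mg/L.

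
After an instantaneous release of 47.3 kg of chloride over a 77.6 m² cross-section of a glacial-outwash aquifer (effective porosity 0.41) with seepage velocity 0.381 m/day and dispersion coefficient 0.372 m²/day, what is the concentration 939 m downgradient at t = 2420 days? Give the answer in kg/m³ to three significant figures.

0.0129 kg/m³

For an instantaneous plane source, C(x,t) = M/(n_e·A·√(4πDt)) · exp(−(x−vt)²/(4Dt)), with n_e·A the pore (flow) area.
Plume center vt = 0.381 × 2420 = 922.02 m, so the well at 939 m is 16.98 m downgradient of the peak.
√(4πDt) = 106.4 m, giving peak height M/(n_e·A·√(4πDt)) = 47.3/(0.41 × 77.6 × 106.4) = 0.01397 kg/m³.
(x−vt)²/(4Dt) = (16.98)²/(4 × 0.372 × 2420) = 0.08007; exp(−0.08007) = 0.9231.
C = 0.01397 × 0.9231 = 0.0129 kg/m³.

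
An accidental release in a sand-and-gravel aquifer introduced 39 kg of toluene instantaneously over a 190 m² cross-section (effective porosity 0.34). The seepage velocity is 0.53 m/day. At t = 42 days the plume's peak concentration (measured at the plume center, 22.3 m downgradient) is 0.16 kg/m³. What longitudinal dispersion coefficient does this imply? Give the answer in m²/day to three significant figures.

At the plume center C_max = M/(n_e·A·√(4πDt)), so D = M²/(4πt·(n_e·A·C_max)²).
n_e·A·C_max = 0.34 × 190 × 0.16 = 10.34 kg/m.
D = 39²/(4π × 42 × 10.34²) = 0.0270 m²/day.

0.0270 m²/day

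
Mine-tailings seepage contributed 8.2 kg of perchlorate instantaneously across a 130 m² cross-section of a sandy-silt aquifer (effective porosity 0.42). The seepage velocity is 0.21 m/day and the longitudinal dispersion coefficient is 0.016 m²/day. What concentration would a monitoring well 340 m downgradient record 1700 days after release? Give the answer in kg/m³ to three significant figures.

For an instantaneous plane source, C(x,t) = M/(n_e·A·√(4πDt)) · exp(−(x−vt)²/(4Dt)), with n_e·A the pore (flow) area.
Plume center vt = 0.21 × 1700 = 357 m, so the well at 340 m is 17 m upgradient of the peak.
√(4πDt) = 18.49 m, giving peak height M/(n_e·A·√(4πDt)) = 8.2/(0.42 × 130 × 18.49) = 0.008122 kg/m³.
(x−vt)²/(4Dt) = (-17)²/(4 × 0.016 × 1700) = 2.656; exp(−2.656) = 0.07023.
C = 0.008122 × 0.07023 = 0.000570 kg/m³.

0.000570 kg/m³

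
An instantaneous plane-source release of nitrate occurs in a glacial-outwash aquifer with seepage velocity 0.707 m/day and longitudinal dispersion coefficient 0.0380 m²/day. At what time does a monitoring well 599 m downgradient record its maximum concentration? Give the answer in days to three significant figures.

For the 1D instantaneous-source solution, setting ∂C/∂t = 0 at fixed x gives v²t² + 2Dt − x² = 0, so t = (√(D² + v²x²) − D)/v².
√(D² + v²x²) = √(0.0380² + 0.707² × 599²) = 423.5; v² = 0.499849.
t = (423.5 − 0.0380)/0.499849 = 847 days (vs. the pure-advection estimate x/v = 847 d).

847 days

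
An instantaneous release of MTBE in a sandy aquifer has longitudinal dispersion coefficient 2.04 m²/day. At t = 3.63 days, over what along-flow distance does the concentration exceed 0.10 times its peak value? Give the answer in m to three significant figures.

The plume is Gaussian with σ = √(2Dt) = √(2 × 2.04 × 3.63) = 3.848 m.
C/C_peak = exp(−Δx²/(2σ²)) = 0.10 ⇒ Δx = σ·√(−2 ln 0.10) = 3.848 × 2.146 = 8.258 m.
Width = 2Δx = 16.5 m.

16.5 m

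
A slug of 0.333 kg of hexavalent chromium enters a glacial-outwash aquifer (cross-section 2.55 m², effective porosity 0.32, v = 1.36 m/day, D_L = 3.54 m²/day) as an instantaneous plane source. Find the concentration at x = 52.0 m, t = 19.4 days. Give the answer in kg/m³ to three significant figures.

For an instantaneous plane source, C(x,t) = M/(n_e·A·√(4πDt)) · exp(−(x−vt)²/(4Dt)), with n_e·A the pore (flow) area.
Plume center vt = 1.36 × 19.4 = 26.384 m, so the well at 52.0 m is 25.616 m downgradient of the peak.
√(4πDt) = 29.38 m, giving peak height M/(n_e·A·√(4πDt)) = 0.333/(0.32 × 2.55 × 29.38) = 0.01389 kg/m³.
(x−vt)²/(4Dt) = (25.616)²/(4 × 3.54 × 19.4) = 2.389; exp(−2.389) = 0.09172.
C = 0.01389 × 0.09172 = 0.00127 kg/m³.

0.00127 kg/m³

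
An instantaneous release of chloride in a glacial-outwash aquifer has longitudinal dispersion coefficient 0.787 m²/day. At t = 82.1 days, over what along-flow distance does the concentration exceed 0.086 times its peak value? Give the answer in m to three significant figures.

50.4 m

The plume is Gaussian with σ = √(2Dt) = √(2 × 0.787 × 82.1) = 11.37 m.
C/C_peak = exp(−Δx²/(2σ²)) = 0.086 ⇒ Δx = σ·√(−2 ln 0.086) = 11.37 × 2.215 = 25.18 m.
Width = 2Δx = 50.4 m.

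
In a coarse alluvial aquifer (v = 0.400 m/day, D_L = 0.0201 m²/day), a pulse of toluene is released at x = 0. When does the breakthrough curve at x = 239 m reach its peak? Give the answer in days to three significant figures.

597 days

For the 1D instantaneous-source solution, setting ∂C/∂t = 0 at fixed x gives v²t² + 2Dt − x² = 0, so t = (√(D² + v²x²) − D)/v².
√(D² + v²x²) = √(0.0201² + 0.400² × 239²) = 95.60; v² = 0.16.
t = (95.60 − 0.0201)/0.16 = 597 days (vs. the pure-advection estimate x/v = 598 d).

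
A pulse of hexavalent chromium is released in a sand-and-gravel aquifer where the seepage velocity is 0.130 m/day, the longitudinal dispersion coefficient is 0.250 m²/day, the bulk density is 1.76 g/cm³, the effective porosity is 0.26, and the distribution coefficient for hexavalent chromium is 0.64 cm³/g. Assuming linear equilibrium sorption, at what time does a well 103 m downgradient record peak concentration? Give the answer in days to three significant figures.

4150 days

Retardation factor R = 1 + ρ_b·K_d/n = 1 + 1.76 × 0.64/0.26 = 5.332.
Sorption retards both mechanisms: v_R = v/R = 0.02438 m/day, D_R = D/R = 0.04689 m²/day.
Peak time from v_R²t² + 2D_R t − x² = 0: t = (√(D_R² + v_R²x²) − D_R)/v_R².
√(D_R² + v_R²x²) = √(0.04689² + 0.02438² × 103²) = 2.512; v_R² = 0.0005944.
t = (2.512 − 0.04689)/0.0005944 = 4150 days.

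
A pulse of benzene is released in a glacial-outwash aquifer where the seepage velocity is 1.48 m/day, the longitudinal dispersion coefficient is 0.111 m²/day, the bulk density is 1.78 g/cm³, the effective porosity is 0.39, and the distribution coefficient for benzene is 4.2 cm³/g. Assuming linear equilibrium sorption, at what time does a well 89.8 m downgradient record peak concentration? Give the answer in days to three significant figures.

Retardation factor R = 1 + ρ_b·K_d/n = 1 + 1.78 × 4.2/0.39 = 20.17.
Sorption retards both mechanisms: v_R = v/R = 0.07338 m/day, D_R = D/R = 0.005503 m²/day.
Peak time from v_R²t² + 2D_R t − x² = 0: t = (√(D_R² + v_R²x²) − D_R)/v_R².
√(D_R² + v_R²x²) = √(0.005503² + 0.07338² × 89.8²) = 6.590; v_R² = 0.005385.
t = (6.590 − 0.005503)/0.005385 = 1220 days.

1220 days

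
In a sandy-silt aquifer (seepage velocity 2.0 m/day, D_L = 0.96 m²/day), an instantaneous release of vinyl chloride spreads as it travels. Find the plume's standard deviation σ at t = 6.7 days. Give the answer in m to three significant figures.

Dispersive spreading gives a Gaussian with σ² = 2Dt; advection only shifts the center.
σ = √(2 × 0.96 × 6.7) = 3.59 m.

3.59 m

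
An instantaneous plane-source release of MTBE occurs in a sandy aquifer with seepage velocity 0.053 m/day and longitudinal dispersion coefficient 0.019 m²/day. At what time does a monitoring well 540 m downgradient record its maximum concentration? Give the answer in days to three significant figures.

10200 days

For the 1D instantaneous-source solution, setting ∂C/∂t = 0 at fixed x gives v²t² + 2Dt − x² = 0, so t = (√(D² + v²x²) − D)/v².
√(D² + v²x²) = √(0.019² + 0.053² × 540²) = 28.62; v² = 0.002809.
t = (28.62 − 0.019)/0.002809 = 10200 days (vs. the pure-advection estimate x/v = 10200 d).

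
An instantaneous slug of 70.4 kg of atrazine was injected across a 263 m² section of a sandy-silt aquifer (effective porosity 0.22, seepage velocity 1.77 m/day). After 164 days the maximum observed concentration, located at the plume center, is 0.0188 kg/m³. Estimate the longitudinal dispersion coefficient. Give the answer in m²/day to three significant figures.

2.03 m²/day

At the plume center C_max = M/(n_e·A·√(4πDt)), so D = M²/(4πt·(n_e·A·C_max)²).
n_e·A·C_max = 0.22 × 263 × 0.0188 = 1.088 kg/m.
D = 70.4²/(4π × 164 × 1.088²) = 2.03 m²/day.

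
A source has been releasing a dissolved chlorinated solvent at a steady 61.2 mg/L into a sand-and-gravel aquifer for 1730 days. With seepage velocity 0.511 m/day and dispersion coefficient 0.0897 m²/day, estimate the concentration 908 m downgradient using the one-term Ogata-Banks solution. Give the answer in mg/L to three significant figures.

5.31 mg/L

For a continuous step input, C/C₀ ≈ ½·erfc((x−vt)/(2√(Dt))).
vt = 0.511 × 1730 = 884.03 m and 2√(Dt) = 2√(0.0897 × 1730) = 24.91 m.
Argument (x−vt)/(2√(Dt)) = (908 − 884.03)/24.91 = 0.9623; ½·erfc(0.9623) = 0.08677.
C = 61.2 × 0.08677 = 5.31 mg/L.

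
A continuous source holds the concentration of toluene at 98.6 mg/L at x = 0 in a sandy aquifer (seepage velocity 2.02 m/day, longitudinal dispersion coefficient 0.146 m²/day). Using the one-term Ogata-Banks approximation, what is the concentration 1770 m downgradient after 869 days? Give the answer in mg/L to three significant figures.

17.7 mg/L

For a continuous step input, C/C₀ ≈ ½·erfc((x−vt)/(2√(Dt))).
vt = 2.02 × 869 = 1755.38 m and 2√(Dt) = 2√(0.146 × 869) = 22.53 m.
Argument (x−vt)/(2√(Dt)) = (1770 − 1755.38)/22.53 = 0.6489; ½·erfc(0.6489) = 0.1794.
C = 98.6 × 0.1794 = 17.7 mg/L.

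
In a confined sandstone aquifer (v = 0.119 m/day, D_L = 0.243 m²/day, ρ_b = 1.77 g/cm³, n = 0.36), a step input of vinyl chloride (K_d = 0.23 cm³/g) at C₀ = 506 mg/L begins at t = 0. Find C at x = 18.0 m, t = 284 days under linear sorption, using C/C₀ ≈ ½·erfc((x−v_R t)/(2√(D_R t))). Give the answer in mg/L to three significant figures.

200 mg/L

Retardation factor R = 1 + ρ_b·K_d/n = 1 + 1.77 × 0.23/0.36 = 2.131.
Sorption retards both mechanisms: v_R = v/R = 0.05584 m/day, D_R = D/R = 0.1140 m²/day.
v_R·t = 0.05584 × 284 = 15.85856 m; 2√(D_R t) = 11.38 m; argument = (18.0 − 15.85856)/11.38 = 0.1882.
C = C₀ × ½·erfc(0.1882) = 506 × 0.3951 = 200 mg/L.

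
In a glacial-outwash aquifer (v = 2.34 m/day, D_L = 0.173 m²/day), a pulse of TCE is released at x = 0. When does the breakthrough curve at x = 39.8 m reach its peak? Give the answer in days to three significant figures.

For the 1D instantaneous-source solution, setting ∂C/∂t = 0 at fixed x gives v²t² + 2Dt − x² = 0, so t = (√(D² + v²x²) − D)/v².
√(D² + v²x²) = √(0.173² + 2.34² × 39.8²) = 93.13; v² = 5.4756.
t = (93.13 − 0.173)/5.4756 = 17.0 days (vs. the pure-advection estimate x/v = 17.0 d).

17.0 days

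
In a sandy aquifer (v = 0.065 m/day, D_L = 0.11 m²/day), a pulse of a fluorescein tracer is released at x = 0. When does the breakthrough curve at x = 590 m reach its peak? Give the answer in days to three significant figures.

9050 days

For the 1D instantaneous-source solution, setting ∂C/∂t = 0 at fixed x gives v²t² + 2Dt − x² = 0, so t = (√(D² + v²x²) − D)/v².
√(D² + v²x²) = √(0.11² + 0.065² × 590²) = 38.35; v² = 0.004225.
t = (38.35 − 0.11)/0.004225 = 9050 days (vs. the pure-advection estimate x/v = 9080 d).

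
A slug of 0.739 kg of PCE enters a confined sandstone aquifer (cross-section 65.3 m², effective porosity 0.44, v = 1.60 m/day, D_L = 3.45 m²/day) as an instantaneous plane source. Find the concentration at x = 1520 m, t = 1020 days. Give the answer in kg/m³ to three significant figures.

5.02e-05 kg/m³

For an instantaneous plane source, C(x,t) = M/(n_e·A·√(4πDt)) · exp(−(x−vt)²/(4Dt)), with n_e·A the pore (flow) area.
Plume center vt = 1.60 × 1020 = 1632 m, so the well at 1520 m is 112 m upgradient of the peak.
√(4πDt) = 210.3 m, giving peak height M/(n_e·A·√(4πDt)) = 0.739/(0.44 × 65.3 × 210.3) = 0.0001223 kg/m³.
(x−vt)²/(4Dt) = (-112)²/(4 × 3.45 × 1020) = 0.8912; exp(−0.8912) = 0.4102.
C = 0.0001223 × 0.4102 = 5.02e-05 kg/m³.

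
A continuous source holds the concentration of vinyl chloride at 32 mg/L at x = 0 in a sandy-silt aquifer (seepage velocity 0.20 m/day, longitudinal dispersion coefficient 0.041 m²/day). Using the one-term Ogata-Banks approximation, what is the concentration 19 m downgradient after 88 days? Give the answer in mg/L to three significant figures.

9.64 mg/L

For a continuous step input, C/C₀ ≈ ½·erfc((x−vt)/(2√(Dt))).
vt = 0.20 × 88 = 17.6 m and 2√(Dt) = 2√(0.041 × 88) = 3.799 m.
Argument (x−vt)/(2√(Dt)) = (19 − 17.6)/3.799 = 0.3685; ½·erfc(0.3685) = 0.3011.
C = 32 × 0.3011 = 9.64 mg/L.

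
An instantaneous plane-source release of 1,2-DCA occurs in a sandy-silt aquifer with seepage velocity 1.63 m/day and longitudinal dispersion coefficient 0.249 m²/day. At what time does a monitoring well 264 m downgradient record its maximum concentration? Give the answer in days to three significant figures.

162 days

For the 1D instantaneous-source solution, setting ∂C/∂t = 0 at fixed x gives v²t² + 2Dt − x² = 0, so t = (√(D² + v²x²) − D)/v².
√(D² + v²x²) = √(0.249² + 1.63² × 264²) = 430.3; v² = 2.6569.
t = (430.3 − 0.249)/2.6569 = 162 days (vs. the pure-advection estimate x/v = 162 d).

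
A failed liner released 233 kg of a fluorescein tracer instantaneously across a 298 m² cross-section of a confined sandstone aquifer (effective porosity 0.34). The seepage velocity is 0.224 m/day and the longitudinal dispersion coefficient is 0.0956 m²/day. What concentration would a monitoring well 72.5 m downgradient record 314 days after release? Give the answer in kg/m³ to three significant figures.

For an instantaneous plane source, C(x,t) = M/(n_e·A·√(4πDt)) · exp(−(x−vt)²/(4Dt)), with n_e·A the pore (flow) area.
Plume center vt = 0.224 × 314 = 70.336 m, so the well at 72.5 m is 2.164 m downgradient of the peak.
√(4πDt) = 19.42 m, giving peak height M/(n_e·A·√(4πDt)) = 233/(0.34 × 298 × 19.42) = 0.1184 kg/m³.
(x−vt)²/(4Dt) = (2.164)²/(4 × 0.0956 × 314) = 0.03900; exp(−0.03900) = 0.9618.
C = 0.1184 × 0.9618 = 0.114 kg/m³.

0.114 kg/m³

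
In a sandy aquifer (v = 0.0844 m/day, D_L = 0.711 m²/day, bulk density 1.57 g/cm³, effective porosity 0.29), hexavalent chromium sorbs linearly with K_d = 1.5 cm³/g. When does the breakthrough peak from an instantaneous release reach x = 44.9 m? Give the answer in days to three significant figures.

Retardation factor R = 1 + ρ_b·K_d/n = 1 + 1.57 × 1.5/0.29 = 9.121.
Sorption retards both mechanisms: v_R = v/R = 0.009253 m/day, D_R = D/R = 0.07795 m²/day.
Peak time from v_R²t² + 2D_R t − x² = 0: t = (√(D_R² + v_R²x²) − D_R)/v_R².
√(D_R² + v_R²x²) = √(0.07795² + 0.009253² × 44.9²) = 0.4227; v_R² = 8.562e-05.
t = (0.4227 − 0.07795)/8.562e-05 = 4030 days.

4030 days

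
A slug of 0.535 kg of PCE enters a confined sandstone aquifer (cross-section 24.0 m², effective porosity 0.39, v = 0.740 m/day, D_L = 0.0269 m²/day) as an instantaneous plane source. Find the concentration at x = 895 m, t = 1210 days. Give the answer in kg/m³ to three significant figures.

0.00282 kg/m³

For an instantaneous plane source, C(x,t) = M/(n_e·A·√(4πDt)) · exp(−(x−vt)²/(4Dt)), with n_e·A the pore (flow) area.
Plume center vt = 0.740 × 1210 = 895.4 m, so the well at 895 m is 0.4 m upgradient of the peak.
√(4πDt) = 20.22 m, giving peak height M/(n_e·A·√(4πDt)) = 0.535/(0.39 × 24.0 × 20.22) = 0.002827 kg/m³.
(x−vt)²/(4Dt) = (-0.4)²/(4 × 0.0269 × 1210) = 0.001229; exp(−0.001229) = 0.9988.
C = 0.002827 × 0.9988 = 0.00282 kg/m³.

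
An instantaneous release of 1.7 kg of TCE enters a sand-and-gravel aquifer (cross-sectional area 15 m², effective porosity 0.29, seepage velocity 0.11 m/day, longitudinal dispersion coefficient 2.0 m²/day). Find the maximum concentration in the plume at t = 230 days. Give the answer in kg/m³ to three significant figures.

The peak of an instantaneous 1D plume sits at x = vt; there the Gaussian factor is 1 and C_max = M/(n_e·A·√(4πDt)), where n_e·A is the pore area the mass is dissolved in.
√(4πDt) = √(4π × 2.0 × 230) = 76.03 m, so C_max = 1.7/(0.29 × 15 × 76.03) = 0.00514 kg/m³.

0.00514 kg/m³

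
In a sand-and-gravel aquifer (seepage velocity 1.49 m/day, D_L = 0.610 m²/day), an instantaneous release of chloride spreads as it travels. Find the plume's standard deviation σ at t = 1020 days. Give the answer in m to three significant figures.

35.3 m

Dispersive spreading gives a Gaussian with σ² = 2Dt; advection only shifts the center.
σ = √(2 × 0.610 × 1020) = 35.3 m.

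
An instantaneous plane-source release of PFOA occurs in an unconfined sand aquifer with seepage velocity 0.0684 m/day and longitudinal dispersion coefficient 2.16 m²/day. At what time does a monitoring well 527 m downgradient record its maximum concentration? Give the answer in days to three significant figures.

For the 1D instantaneous-source solution, setting ∂C/∂t = 0 at fixed x gives v²t² + 2Dt − x² = 0, so t = (√(D² + v²x²) − D)/v².
√(D² + v²x²) = √(2.16² + 0.0684² × 527²) = 36.11; v² = 0.00467856.
t = (36.11 − 2.16)/0.00467856 = 7260 days (vs. the pure-advection estimate x/v = 7700 d).

7260 days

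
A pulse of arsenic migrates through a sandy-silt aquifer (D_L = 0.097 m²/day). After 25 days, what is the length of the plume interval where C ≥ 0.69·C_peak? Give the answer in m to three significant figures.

The plume is Gaussian with σ = √(2Dt) = √(2 × 0.097 × 25) = 2.202 m.
C/C_peak = exp(−Δx²/(2σ²)) = 0.69 ⇒ Δx = σ·√(−2 ln 0.69) = 2.202 × 0.8615 = 1.897 m.
Width = 2Δx = 3.79 m.

3.79 m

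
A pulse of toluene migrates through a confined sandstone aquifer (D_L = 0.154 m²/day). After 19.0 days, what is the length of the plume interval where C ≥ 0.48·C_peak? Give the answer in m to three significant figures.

5.86 m

The plume is Gaussian with σ = √(2Dt) = √(2 × 0.154 × 19.0) = 2.419 m.
C/C_peak = exp(−Δx²/(2σ²)) = 0.48 ⇒ Δx = σ·√(−2 ln 0.48) = 2.419 × 1.212 = 2.932 m.
Width = 2Δx = 5.86 m.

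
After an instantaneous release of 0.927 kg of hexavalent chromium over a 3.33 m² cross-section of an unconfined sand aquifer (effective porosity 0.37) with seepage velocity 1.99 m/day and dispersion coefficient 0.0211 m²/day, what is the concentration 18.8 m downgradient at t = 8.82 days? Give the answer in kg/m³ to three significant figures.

For an instantaneous plane source, C(x,t) = M/(n_e·A·√(4πDt)) · exp(−(x−vt)²/(4Dt)), with n_e·A the pore (flow) area.
Plume center vt = 1.99 × 8.82 = 17.5518 m, so the well at 18.8 m is 1.2482 m downgradient of the peak.
√(4πDt) = 1.529 m, giving peak height M/(n_e·A·√(4πDt)) = 0.927/(0.37 × 3.33 × 1.529) = 0.4921 kg/m³.
(x−vt)²/(4Dt) = (1.2482)²/(4 × 0.0211 × 8.82) = 2.093; exp(−2.093) = 0.1233.
C = 0.4921 × 0.1233 = 0.0607 kg/m³.

0.0607 kg/m³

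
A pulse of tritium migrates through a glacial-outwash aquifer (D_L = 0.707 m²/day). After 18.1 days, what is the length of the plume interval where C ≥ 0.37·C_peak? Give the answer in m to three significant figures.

The plume is Gaussian with σ = √(2Dt) = √(2 × 0.707 × 18.1) = 5.059 m.
C/C_peak = exp(−Δx²/(2σ²)) = 0.37 ⇒ Δx = σ·√(−2 ln 0.37) = 5.059 × 1.410 = 7.133 m.
Width = 2Δx = 14.3 m.

14.3 m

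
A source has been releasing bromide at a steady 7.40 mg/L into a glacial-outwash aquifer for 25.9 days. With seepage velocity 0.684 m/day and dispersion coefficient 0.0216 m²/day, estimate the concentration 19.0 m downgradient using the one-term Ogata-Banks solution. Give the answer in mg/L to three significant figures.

For a continuous step input, C/C₀ ≈ ½·erfc((x−vt)/(2√(Dt))).
vt = 0.684 × 25.9 = 17.7156 m and 2√(Dt) = 2√(0.0216 × 25.9) = 1.496 m.
Argument (x−vt)/(2√(Dt)) = (19.0 − 17.7156)/1.496 = 0.8586; ½·erfc(0.8586) = 0.1123.
C = 7.40 × 0.1123 = 0.831 mg/L.

0.831 mg/L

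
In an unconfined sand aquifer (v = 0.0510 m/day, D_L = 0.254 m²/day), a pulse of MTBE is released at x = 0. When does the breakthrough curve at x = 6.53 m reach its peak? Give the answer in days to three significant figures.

For the 1D instantaneous-source solution, setting ∂C/∂t = 0 at fixed x gives v²t² + 2Dt − x² = 0, so t = (√(D² + v²x²) − D)/v².
√(D² + v²x²) = √(0.254² + 0.0510² × 6.53²) = 0.4188; v² = 0.002601.
t = (0.4188 − 0.254)/0.002601 = 63.4 days (vs. the pure-advection estimate x/v = 128 d).

63.4 days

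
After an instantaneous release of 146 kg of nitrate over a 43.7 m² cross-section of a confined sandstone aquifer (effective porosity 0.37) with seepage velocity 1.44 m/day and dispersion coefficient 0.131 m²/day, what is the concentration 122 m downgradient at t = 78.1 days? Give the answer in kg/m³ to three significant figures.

For an instantaneous plane source, C(x,t) = M/(n_e·A·√(4πDt)) · exp(−(x−vt)²/(4Dt)), with n_e·A the pore (flow) area.
Plume center vt = 1.44 × 78.1 = 112.464 m, so the well at 122 m is 9.536 m downgradient of the peak.
√(4πDt) = 11.34 m, giving peak height M/(n_e·A·√(4πDt)) = 146/(0.37 × 43.7 × 11.34) = 0.7963 kg/m³.
(x−vt)²/(4Dt) = (9.536)²/(4 × 0.131 × 78.1) = 2.222; exp(−2.222) = 0.1084.
C = 0.7963 × 0.1084 = 0.0863 kg/m³.

0.0863 kg/m³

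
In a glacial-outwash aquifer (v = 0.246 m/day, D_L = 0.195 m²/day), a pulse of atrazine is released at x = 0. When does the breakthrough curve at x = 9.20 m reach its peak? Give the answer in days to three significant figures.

34.3 days

For the 1D instantaneous-source solution, setting ∂C/∂t = 0 at fixed x gives v²t² + 2Dt − x² = 0, so t = (√(D² + v²x²) − D)/v².
√(D² + v²x²) = √(0.195² + 0.246² × 9.20²) = 2.272; v² = 0.060516.
t = (2.272 − 0.195)/0.060516 = 34.3 days (vs. the pure-advection estimate x/v = 37.4 d).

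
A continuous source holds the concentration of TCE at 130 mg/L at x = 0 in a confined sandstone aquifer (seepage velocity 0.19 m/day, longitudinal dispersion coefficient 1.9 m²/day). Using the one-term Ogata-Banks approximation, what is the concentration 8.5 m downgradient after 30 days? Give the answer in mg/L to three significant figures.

51.6 mg/L

For a continuous step input, C/C₀ ≈ ½·erfc((x−vt)/(2√(Dt))).
vt = 0.19 × 30 = 5.7 m and 2√(Dt) = 2√(1.9 × 30) = 15.10 m.
Argument (x−vt)/(2√(Dt)) = (8.5 − 5.7)/15.10 = 0.1854; ½·erfc(0.1854) = 0.3966.
C = 130 × 0.3966 = 51.6 mg/L.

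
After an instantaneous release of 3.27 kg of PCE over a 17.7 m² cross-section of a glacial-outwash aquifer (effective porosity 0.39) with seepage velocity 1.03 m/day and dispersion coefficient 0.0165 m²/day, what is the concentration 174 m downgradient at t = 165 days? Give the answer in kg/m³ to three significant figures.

For an instantaneous plane source, C(x,t) = M/(n_e·A·√(4πDt)) · exp(−(x−vt)²/(4Dt)), with n_e·A the pore (flow) area.
Plume center vt = 1.03 × 165 = 169.95 m, so the well at 174 m is 4.05 m downgradient of the peak.
√(4πDt) = 5.849 m, giving peak height M/(n_e·A·√(4πDt)) = 3.27/(0.39 × 17.7 × 5.849) = 0.08099 kg/m³.
(x−vt)²/(4Dt) = (4.05)²/(4 × 0.0165 × 165) = 1.506; exp(−1.506) = 0.2218.
C = 0.08099 × 0.2218 = 0.0180 kg/m³.

0.0180 kg/m³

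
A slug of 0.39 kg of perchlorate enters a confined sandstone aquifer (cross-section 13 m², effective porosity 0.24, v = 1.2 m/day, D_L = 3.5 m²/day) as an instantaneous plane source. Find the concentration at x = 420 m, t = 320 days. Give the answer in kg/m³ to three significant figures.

0.000789 kg/m³

For an instantaneous plane source, C(x,t) = M/(n_e·A·√(4πDt)) · exp(−(x−vt)²/(4Dt)), with n_e·A the pore (flow) area.
Plume center vt = 1.2 × 320 = 384 m, so the well at 420 m is 36 m downgradient of the peak.
√(4πDt) = 118.6 m, giving peak height M/(n_e·A·√(4πDt)) = 0.39/(0.24 × 13 × 118.6) = 0.001054 kg/m³.
(x−vt)²/(4Dt) = (36)²/(4 × 3.5 × 320) = 0.2893; exp(−0.2893) = 0.7488.
C = 0.001054 × 0.7488 = 0.000789 kg/m³.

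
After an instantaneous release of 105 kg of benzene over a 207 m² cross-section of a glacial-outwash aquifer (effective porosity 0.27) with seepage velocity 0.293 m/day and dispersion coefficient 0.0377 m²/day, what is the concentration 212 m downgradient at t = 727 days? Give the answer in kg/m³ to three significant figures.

For an instantaneous plane source, C(x,t) = M/(n_e·A·√(4πDt)) · exp(−(x−vt)²/(4Dt)), with n_e·A the pore (flow) area.
Plume center vt = 0.293 × 727 = 213.011 m, so the well at 212 m is 1.011 m upgradient of the peak.
√(4πDt) = 18.56 m, giving peak height M/(n_e·A·√(4πDt)) = 105/(0.27 × 207 × 18.56) = 0.1012 kg/m³.
(x−vt)²/(4Dt) = (-1.011)²/(4 × 0.0377 × 727) = 0.009323; exp(−0.009323) = 0.9907.
C = 0.1012 × 0.9907 = 0.100 kg/m³.

0.100 kg/m³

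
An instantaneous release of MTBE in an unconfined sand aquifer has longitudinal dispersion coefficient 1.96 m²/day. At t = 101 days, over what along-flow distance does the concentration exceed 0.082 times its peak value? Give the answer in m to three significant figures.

The plume is Gaussian with σ = √(2Dt) = √(2 × 1.96 × 101) = 19.90 m.
C/C_peak = exp(−Δx²/(2σ²)) = 0.082 ⇒ Δx = σ·√(−2 ln 0.082) = 19.90 × 2.237 = 44.52 m.
Width = 2Δx = 89.0 m.

89.0 m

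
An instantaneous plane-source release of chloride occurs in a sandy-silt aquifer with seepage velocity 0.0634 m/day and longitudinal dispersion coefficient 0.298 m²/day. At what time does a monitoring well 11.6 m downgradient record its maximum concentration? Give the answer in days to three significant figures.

For the 1D instantaneous-source solution, setting ∂C/∂t = 0 at fixed x gives v²t² + 2Dt − x² = 0, so t = (√(D² + v²x²) − D)/v².
√(D² + v²x²) = √(0.298² + 0.0634² × 11.6²) = 0.7935; v² = 0.00401956.
t = (0.7935 − 0.298)/0.00401956 = 123 days (vs. the pure-advection estimate x/v = 183 d).

123 days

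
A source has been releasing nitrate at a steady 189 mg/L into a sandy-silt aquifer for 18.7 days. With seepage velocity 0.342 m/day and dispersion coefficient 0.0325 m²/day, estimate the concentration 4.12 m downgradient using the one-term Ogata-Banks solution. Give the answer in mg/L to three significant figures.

185 mg/L

For a continuous step input, C/C₀ ≈ ½·erfc((x−vt)/(2√(Dt))).
vt = 0.342 × 18.7 = 6.3954 m and 2√(Dt) = 2√(0.0325 × 18.7) = 1.559 m.
Argument (x−vt)/(2√(Dt)) = (4.12 − 6.3954)/1.559 = -1.460; ½·erfc(-1.460) = 0.9805.
C = 189 × 0.9805 = 185 mg/L.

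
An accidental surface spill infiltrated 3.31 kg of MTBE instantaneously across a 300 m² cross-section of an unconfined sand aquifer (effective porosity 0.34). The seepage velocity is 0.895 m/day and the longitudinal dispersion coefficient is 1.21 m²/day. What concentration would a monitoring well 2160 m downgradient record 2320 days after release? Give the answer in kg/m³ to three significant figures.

9.27e-05 kg/m³

For an instantaneous plane source, C(x,t) = M/(n_e·A·√(4πDt)) · exp(−(x−vt)²/(4Dt)), with n_e·A the pore (flow) area.
Plume center vt = 0.895 × 2320 = 2076.4 m, so the well at 2160 m is 83.6 m downgradient of the peak.
√(4πDt) = 187.8 m, giving peak height M/(n_e·A·√(4πDt)) = 3.31/(0.34 × 300 × 187.8) = 0.0001728 kg/m³.
(x−vt)²/(4Dt) = (83.6)²/(4 × 1.21 × 2320) = 0.6224; exp(−0.6224) = 0.5367.
C = 0.0001728 × 0.5367 = 9.27e-05 kg/m³.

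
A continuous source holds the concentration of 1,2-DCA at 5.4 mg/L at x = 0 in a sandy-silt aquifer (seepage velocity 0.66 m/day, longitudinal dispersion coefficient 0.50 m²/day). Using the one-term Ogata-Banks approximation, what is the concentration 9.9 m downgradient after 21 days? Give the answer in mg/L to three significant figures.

4.35 mg/L

For a continuous step input, C/C₀ ≈ ½·erfc((x−vt)/(2√(Dt))).
vt = 0.66 × 21 = 13.86 m and 2√(Dt) = 2√(0.50 × 21) = 6.481 m.
Argument (x−vt)/(2√(Dt)) = (9.9 − 13.86)/6.481 = -0.6110; ½·erfc(-0.6110) = 0.8062.
C = 5.4 × 0.8062 = 4.35 mg/L.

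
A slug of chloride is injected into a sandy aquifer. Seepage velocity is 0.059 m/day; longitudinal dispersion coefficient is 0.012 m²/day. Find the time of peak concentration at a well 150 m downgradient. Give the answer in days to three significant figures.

For the 1D instantaneous-source solution, setting ∂C/∂t = 0 at fixed x gives v²t² + 2Dt − x² = 0, so t = (√(D² + v²x²) − D)/v².
√(D² + v²x²) = √(0.012² + 0.059² × 150²) = 8.850; v² = 0.003481.
t = (8.850 − 0.012)/0.003481 = 2540 days (vs. the pure-advection estimate x/v = 2540 d).

2540 days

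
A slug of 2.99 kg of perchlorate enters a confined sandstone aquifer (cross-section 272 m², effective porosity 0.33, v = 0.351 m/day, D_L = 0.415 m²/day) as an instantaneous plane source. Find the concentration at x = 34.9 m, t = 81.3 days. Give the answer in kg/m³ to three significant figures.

For an instantaneous plane source, C(x,t) = M/(n_e·A·√(4πDt)) · exp(−(x−vt)²/(4Dt)), with n_e·A the pore (flow) area.
Plume center vt = 0.351 × 81.3 = 28.5363 m, so the well at 34.9 m is 6.3637 m downgradient of the peak.
√(4πDt) = 20.59 m, giving peak height M/(n_e·A·√(4πDt)) = 2.99/(0.33 × 272 × 20.59) = 0.001618 kg/m³.
(x−vt)²/(4Dt) = (6.3637)²/(4 × 0.415 × 81.3) = 0.3001; exp(−0.3001) = 0.7407.
C = 0.001618 × 0.7407 = 0.00120 kg/m³.

0.00120 kg/m³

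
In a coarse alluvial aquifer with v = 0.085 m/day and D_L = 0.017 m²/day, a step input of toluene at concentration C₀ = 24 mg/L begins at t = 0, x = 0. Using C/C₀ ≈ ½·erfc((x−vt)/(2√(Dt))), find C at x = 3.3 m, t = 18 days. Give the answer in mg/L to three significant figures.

For a continuous step input, C/C₀ ≈ ½·erfc((x−vt)/(2√(Dt))).
vt = 0.085 × 18 = 1.53 m and 2√(Dt) = 2√(0.017 × 18) = 1.106 m.
Argument (x−vt)/(2√(Dt)) = (3.3 − 1.53)/1.106 = 1.600; ½·erfc(1.600) = 0.01183.
C = 24 × 0.01183 = 0.284 mg/L.

0.284 mg/L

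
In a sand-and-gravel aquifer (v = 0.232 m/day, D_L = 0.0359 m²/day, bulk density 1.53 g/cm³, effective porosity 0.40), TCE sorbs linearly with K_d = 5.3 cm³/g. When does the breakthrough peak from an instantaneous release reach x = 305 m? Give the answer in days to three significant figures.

Retardation factor R = 1 + ρ_b·K_d/n = 1 + 1.53 × 5.3/0.40 = 21.27.
Sorption retards both mechanisms: v_R = v/R = 0.01091 m/day, D_R = D/R = 0.001688 m²/day.
Peak time from v_R²t² + 2D_R t − x² = 0: t = (√(D_R² + v_R²x²) − D_R)/v_R².
√(D_R² + v_R²x²) = √(0.001688² + 0.01091² × 305²) = 3.328; v_R² = 0.0001190.
t = (3.328 − 0.001688)/0.0001190 = 28000 days.

28000 days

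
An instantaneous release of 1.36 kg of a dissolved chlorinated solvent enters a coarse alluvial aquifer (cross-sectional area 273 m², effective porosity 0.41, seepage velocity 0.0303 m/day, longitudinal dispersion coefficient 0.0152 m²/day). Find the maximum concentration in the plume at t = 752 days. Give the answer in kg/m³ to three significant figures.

The peak of an instantaneous 1D plume sits at x = vt; there the Gaussian factor is 1 and C_max = M/(n_e·A·√(4πDt)), where n_e·A is the pore area the mass is dissolved in.
√(4πDt) = √(4π × 0.0152 × 752) = 11.98 m, so C_max = 1.36/(0.41 × 273 × 11.98) = 0.00101 kg/m³.

0.00101 kg/m³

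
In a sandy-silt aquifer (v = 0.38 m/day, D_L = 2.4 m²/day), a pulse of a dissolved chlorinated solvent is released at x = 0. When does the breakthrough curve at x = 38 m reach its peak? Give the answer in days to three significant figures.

84.8 days

For the 1D instantaneous-source solution, setting ∂C/∂t = 0 at fixed x gives v²t² + 2Dt − x² = 0, so t = (√(D² + v²x²) − D)/v².
√(D² + v²x²) = √(2.4² + 0.38² × 38²) = 14.64; v² = 0.1444.
t = (14.64 − 2.4)/0.1444 = 84.8 days (vs. the pure-advection estimate x/v = 100 d).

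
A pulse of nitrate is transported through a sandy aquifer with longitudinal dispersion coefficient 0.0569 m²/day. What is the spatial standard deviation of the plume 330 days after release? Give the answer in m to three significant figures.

Dispersive spreading gives a Gaussian with σ² = 2Dt; advection only shifts the center.
σ = √(2 × 0.0569 × 330) = 6.13 m.

6.13 m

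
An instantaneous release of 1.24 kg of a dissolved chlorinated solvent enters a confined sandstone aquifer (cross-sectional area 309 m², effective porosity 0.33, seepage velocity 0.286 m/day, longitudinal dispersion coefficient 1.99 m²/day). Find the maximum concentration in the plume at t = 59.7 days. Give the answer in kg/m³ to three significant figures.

The peak of an instantaneous 1D plume sits at x = vt; there the Gaussian factor is 1 and C_max = M/(n_e·A·√(4πDt)), where n_e·A is the pore area the mass is dissolved in.
√(4πDt) = √(4π × 1.99 × 59.7) = 38.64 m, so C_max = 1.24/(0.33 × 309 × 38.64) = 0.000315 kg/m³.

0.000315 kg/m³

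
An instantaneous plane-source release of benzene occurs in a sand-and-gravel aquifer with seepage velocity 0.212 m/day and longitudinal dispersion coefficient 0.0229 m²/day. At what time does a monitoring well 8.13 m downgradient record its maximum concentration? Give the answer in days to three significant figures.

37.8 days

For the 1D instantaneous-source solution, setting ∂C/∂t = 0 at fixed x gives v²t² + 2Dt − x² = 0, so t = (√(D² + v²x²) − D)/v².
√(D² + v²x²) = √(0.0229² + 0.212² × 8.13²) = 1.724; v² = 0.044944.
t = (1.724 − 0.0229)/0.044944 = 37.8 days (vs. the pure-advection estimate x/v = 38.3 d).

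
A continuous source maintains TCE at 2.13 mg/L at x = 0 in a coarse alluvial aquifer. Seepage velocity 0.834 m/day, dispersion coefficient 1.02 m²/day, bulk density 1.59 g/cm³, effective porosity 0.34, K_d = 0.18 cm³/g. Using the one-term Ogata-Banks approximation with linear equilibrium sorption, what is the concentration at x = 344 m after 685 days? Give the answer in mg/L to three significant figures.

Retardation factor R = 1 + ρ_b·K_d/n = 1 + 1.59 × 0.18/0.34 = 1.842.
Sorption retards both mechanisms: v_R = v/R = 0.4528 m/day, D_R = D/R = 0.5537 m²/day.
v_R·t = 0.4528 × 685 = 310.168 m; 2√(D_R t) = 38.95 m; argument = (344 − 310.168)/38.95 = 0.8686.
C = C₀ × ½·erfc(0.8686) = 2.13 × 0.1097 = 0.234 mg/L.

0.234 mg/L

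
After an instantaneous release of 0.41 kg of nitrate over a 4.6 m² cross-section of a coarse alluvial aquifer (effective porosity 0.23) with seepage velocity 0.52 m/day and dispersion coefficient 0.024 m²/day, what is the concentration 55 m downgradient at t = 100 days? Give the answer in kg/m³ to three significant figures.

For an instantaneous plane source, C(x,t) = M/(n_e·A·√(4πDt)) · exp(−(x−vt)²/(4Dt)), with n_e·A the pore (flow) area.
Plume center vt = 0.52 × 100 = 52 m, so the well at 55 m is 3 m downgradient of the peak.
√(4πDt) = 5.492 m, giving peak height M/(n_e·A·√(4πDt)) = 0.41/(0.23 × 4.6 × 5.492) = 0.07056 kg/m³.
(x−vt)²/(4Dt) = (3)²/(4 × 0.024 × 100) = 0.9375; exp(−0.9375) = 0.3916.
C = 0.07056 × 0.3916 = 0.0276 kg/m³.

0.0276 kg/m³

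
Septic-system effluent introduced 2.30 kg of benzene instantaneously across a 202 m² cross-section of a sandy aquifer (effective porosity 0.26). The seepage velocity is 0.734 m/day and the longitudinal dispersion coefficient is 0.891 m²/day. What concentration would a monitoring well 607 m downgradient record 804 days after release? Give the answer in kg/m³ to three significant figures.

0.000418 kg/m³

For an instantaneous plane source, C(x,t) = M/(n_e·A·√(4πDt)) · exp(−(x−vt)²/(4Dt)), with n_e·A the pore (flow) area.
Plume center vt = 0.734 × 804 = 590.136 m, so the well at 607 m is 16.864 m downgradient of the peak.
√(4πDt) = 94.88 m, giving peak height M/(n_e·A·√(4πDt)) = 2.30/(0.26 × 202 × 94.88) = 0.0004616 kg/m³.
(x−vt)²/(4Dt) = (16.864)²/(4 × 0.891 × 804) = 0.09925; exp(−0.09925) = 0.9055.
C = 0.0004616 × 0.9055 = 0.000418 kg/m³.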